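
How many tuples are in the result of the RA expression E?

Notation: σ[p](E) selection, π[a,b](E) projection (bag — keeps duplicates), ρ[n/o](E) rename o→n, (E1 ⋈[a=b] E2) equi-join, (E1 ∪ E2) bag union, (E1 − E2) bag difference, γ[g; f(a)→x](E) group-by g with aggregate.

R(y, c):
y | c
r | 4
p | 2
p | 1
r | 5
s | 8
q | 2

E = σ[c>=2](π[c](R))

Per-node cardinality:
  R → 6
  π[c](R) → 6
  σ[c>=2](π[c](R)) → 5

|E| = 5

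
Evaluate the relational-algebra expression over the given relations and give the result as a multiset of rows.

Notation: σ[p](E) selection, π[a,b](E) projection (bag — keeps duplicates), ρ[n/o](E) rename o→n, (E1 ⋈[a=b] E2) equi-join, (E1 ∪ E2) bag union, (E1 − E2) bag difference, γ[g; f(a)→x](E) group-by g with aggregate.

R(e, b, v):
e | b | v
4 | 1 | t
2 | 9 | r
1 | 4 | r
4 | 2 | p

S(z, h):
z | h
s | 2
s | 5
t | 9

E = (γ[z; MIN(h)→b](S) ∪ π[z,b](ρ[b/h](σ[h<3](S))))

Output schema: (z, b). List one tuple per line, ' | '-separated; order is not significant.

Row counts bottom-up:
  S → 3
  γ[z; MIN(h)→b](S) → 2
  S → 3
  σ[h<3](S) → 1
  ρ[b/h](σ[h<3](S)) → 1
  π[z,b](ρ[b/h](σ[h<3](S))) → 1
  (γ[z; MIN(h)→b](S) ∪ π[z,b](ρ[b/h](σ[h<3](S)))) → 3

== RESULT ==
z | b
s | 2
s | 2
t | 9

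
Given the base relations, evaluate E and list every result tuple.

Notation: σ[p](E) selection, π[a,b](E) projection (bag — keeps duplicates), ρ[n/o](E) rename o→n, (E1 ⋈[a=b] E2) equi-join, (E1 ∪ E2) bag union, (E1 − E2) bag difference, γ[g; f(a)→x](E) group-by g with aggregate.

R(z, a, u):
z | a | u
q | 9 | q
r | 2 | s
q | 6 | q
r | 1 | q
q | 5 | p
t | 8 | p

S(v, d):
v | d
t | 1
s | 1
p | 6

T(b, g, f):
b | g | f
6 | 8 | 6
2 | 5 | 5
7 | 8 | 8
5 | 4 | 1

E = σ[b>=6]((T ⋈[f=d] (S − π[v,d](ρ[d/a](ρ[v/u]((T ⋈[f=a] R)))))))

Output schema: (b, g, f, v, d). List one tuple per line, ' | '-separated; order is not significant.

Per-node cardinality:
  T → 4
  S → 3
  T → 4
  R → 6
  (T ⋈[f=a] R) → 4
  ρ[v/u]((T ⋈[f=a] R)) → 4
  ρ[d/a](ρ[v/u]((T ⋈[f=a] R))) → 4
  π[v,d](ρ[d/a](ρ[v/u]((T ⋈[f=a] R)))) → 4
  (S − π[v,d](ρ[d/a](ρ[v/u]((T ⋈[f=a] R))))) → 3
  (T ⋈[f=d] (S − π[v,d](ρ[d/a](ρ[v/u]((T ⋈[f=a] R)))))) → 3
  σ[b>=6]((T ⋈[f=d] (S − π[v,d](ρ[d/a](ρ[v/u]((T ⋈[f=a] R))))))) → 1

== RESULT ==
b | g | f | v | d
6 | 8 | 6 | p | 6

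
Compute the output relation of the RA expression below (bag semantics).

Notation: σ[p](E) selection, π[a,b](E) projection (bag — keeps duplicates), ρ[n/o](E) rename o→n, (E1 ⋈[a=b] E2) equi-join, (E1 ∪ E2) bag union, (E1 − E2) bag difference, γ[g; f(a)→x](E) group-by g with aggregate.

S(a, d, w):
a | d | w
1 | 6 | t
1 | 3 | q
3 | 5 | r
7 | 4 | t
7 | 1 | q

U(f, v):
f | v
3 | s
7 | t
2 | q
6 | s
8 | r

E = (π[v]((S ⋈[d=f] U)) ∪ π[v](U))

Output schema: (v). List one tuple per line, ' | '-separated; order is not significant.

Stepwise |·|:
  S → 5
  U → 5
  (S ⋈[d=f] U) → 2
  π[v]((S ⋈[d=f] U)) → 2
  U → 5
  π[v](U) → 5
  (π[v]((S ⋈[d=f] U)) ∪ π[v](U)) → 7

== RESULT ==
v
q
r
s
s
s
s
t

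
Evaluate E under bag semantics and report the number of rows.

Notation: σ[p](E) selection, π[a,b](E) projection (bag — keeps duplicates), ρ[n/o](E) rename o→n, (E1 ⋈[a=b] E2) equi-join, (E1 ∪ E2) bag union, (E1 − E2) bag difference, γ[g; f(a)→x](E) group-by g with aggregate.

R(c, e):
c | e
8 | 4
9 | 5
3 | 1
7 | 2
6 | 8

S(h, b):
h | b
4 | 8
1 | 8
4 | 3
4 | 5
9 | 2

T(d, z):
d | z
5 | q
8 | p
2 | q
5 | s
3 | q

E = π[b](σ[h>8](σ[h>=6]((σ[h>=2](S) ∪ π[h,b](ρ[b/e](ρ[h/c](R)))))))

Row counts bottom-up:
  S → 5
  σ[h>=2](S) → 4
  R → 5
  ρ[h/c](R) → 5
  ρ[b/e](ρ[h/c](R)) → 5
  π[h,b](ρ[b/e](ρ[h/c](R))) → 5
  (σ[h>=2](S) ∪ π[h,b](ρ[b/e](ρ[h/c](R)))) → 9
  σ[h>=6]((σ[h>=2](S) ∪ π[h,b](ρ[b/e](ρ[h/c](R))))) → 5
  σ[h>8](σ[h>=6]((σ[h>=2](S) ∪ π[h,b](ρ[b/e](ρ[h/c](R)))))) → 2
  π[b](σ[h>8](σ[h>=6]((σ[h>=2](S) ∪ π[h,b](ρ[b/e](ρ[h/c](R))))))) → 2

|E| = 2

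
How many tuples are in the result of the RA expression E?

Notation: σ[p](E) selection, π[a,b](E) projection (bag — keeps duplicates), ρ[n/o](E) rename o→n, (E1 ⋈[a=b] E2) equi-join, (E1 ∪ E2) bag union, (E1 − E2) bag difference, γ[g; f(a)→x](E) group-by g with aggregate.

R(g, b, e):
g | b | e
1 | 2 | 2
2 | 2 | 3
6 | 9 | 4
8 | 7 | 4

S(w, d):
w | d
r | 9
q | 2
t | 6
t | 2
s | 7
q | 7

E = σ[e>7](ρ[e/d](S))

Stepwise |·|:
  S → 6
  ρ[e/d](S) → 6
  σ[e>7](ρ[e/d](S)) → 1

|E| = 1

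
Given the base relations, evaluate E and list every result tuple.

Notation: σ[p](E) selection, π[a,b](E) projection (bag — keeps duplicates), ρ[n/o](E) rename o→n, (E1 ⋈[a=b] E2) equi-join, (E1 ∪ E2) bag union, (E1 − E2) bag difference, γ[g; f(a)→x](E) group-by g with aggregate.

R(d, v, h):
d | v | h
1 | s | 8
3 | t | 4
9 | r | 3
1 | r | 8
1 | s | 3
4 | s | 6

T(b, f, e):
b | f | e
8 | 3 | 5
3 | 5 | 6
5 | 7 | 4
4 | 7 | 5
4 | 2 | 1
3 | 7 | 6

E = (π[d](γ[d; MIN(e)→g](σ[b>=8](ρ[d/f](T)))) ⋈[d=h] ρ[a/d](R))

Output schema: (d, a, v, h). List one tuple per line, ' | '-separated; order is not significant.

Subexpression sizes:
  T → 6
  ρ[d/f](T) → 6
  σ[b>=8](ρ[d/f](T)) → 1
  γ[d; MIN(e)→g](σ[b>=8](ρ[d/f](T))) → 1
  π[d](γ[d; MIN(e)→g](σ[b>=8](ρ[d/f](T)))) → 1
  R → 6
  ρ[a/d](R) → 6
  (π[d](γ[d; MIN(e)→g](σ[b>=8](ρ[d/f](T)))) ⋈[d=h] ρ[a/d](R)) → 2

== RESULT ==
d | a | v | h
3 | 1 | s | 3
3 | 9 | r | 3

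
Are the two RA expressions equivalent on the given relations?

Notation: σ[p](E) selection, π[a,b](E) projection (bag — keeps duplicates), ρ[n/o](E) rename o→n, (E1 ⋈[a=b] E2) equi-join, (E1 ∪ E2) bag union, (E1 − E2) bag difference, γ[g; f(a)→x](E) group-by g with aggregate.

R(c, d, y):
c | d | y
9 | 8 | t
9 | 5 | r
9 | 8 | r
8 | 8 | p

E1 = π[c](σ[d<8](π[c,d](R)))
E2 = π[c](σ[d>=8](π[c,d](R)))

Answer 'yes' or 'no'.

E1 stepwise |·|:
  R → 4
  π[c,d](R) → 4
  σ[d<8](π[c,d](R)) → 1
  π[c](σ[d<8](π[c,d](R))) → 1
E2 stepwise |·|:
  R → 4
  π[c,d](R) → 4
  σ[d>=8](π[c,d](R)) → 3
  π[c](σ[d>=8](π[c,d](R))) → 3

E1 result:
c
9
E2 result:
c
8
9
9
Witness: (8,) appears 0× in E1 but 1× in E2.

no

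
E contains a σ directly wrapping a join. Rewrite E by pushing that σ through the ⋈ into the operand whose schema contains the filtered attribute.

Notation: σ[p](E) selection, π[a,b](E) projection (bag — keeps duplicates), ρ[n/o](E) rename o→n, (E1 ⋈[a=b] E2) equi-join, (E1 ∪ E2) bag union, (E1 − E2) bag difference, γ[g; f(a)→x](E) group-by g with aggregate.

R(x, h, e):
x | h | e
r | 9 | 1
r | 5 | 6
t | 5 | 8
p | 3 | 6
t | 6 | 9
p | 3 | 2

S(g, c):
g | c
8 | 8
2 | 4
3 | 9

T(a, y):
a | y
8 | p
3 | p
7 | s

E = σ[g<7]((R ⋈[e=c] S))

σ filters on g, owned by the right side.
E' = (R ⋈[e=c] σ[g<7](S))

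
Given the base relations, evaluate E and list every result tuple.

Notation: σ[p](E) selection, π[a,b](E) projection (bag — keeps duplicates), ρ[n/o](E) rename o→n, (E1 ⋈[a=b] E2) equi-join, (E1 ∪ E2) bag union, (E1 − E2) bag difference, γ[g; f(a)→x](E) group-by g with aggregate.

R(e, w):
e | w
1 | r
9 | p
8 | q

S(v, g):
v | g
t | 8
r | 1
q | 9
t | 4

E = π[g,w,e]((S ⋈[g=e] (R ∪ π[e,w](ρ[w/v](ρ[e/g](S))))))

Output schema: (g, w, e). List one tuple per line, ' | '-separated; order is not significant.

Stepwise |·|:
  S → 4
  R → 3
  S → 4
  ρ[e/g](S) → 4
  ρ[w/v](ρ[e/g](S)) → 4
  π[e,w](ρ[w/v](ρ[e/g](S))) → 4
  (R ∪ π[e,w](ρ[w/v](ρ[e/g](S)))) → 7
  (S ⋈[g=e] (R ∪ π[e,w](ρ[w/v](ρ[e/g](S))))) → 7
  π[g,w,e]((S ⋈[g=e] (R ∪ π[e,w](ρ[w/v](ρ[e/g](S)))))) → 7

== RESULT ==
g | w | e
1 | r | 1
1 | r | 1
4 | t | 4
8 | q | 8
8 | t | 8
9 | p | 9
9 | q | 9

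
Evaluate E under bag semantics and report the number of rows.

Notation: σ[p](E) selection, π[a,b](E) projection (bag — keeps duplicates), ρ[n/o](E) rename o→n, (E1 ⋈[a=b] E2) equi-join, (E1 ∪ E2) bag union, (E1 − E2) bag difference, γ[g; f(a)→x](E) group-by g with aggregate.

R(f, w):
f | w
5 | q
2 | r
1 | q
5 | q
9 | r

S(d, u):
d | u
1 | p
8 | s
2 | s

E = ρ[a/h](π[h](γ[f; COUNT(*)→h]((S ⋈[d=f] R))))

Stepwise |·|:
  S → 3
  R → 5
  (S ⋈[d=f] R) → 2
  γ[f; COUNT(*)→h]((S ⋈[d=f] R)) → 2
  π[h](γ[f; COUNT(*)→h]((S ⋈[d=f] R))) → 2
  ρ[a/h](π[h](γ[f; COUNT(*)→h]((S ⋈[d=f] R)))) → 2

|E| = 2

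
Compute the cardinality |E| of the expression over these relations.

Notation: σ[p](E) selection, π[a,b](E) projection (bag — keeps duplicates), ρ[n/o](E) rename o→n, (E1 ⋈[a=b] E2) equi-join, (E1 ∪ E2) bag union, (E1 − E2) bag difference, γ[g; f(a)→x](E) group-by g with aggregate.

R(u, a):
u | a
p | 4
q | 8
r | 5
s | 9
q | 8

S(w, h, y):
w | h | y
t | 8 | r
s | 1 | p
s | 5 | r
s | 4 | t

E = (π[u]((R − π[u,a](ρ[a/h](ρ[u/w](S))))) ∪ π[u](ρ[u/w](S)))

Subexpression sizes:
  R → 5
  S → 4
  ρ[u/w](S) → 4
  ρ[a/h](ρ[u/w](S)) → 4
  π[u,a](ρ[a/h](ρ[u/w](S))) → 4
  (R − π[u,a](ρ[a/h](ρ[u/w](S)))) → 5
  π[u]((R − π[u,a](ρ[a/h](ρ[u/w](S))))) → 5
  S → 4
  ρ[u/w](S) → 4
  π[u](ρ[u/w](S)) → 4
  (π[u]((R − π[u,a](ρ[a/h](ρ[u/w](S))))) ∪ π[u](ρ[u/w](S))) → 9

|E| = 9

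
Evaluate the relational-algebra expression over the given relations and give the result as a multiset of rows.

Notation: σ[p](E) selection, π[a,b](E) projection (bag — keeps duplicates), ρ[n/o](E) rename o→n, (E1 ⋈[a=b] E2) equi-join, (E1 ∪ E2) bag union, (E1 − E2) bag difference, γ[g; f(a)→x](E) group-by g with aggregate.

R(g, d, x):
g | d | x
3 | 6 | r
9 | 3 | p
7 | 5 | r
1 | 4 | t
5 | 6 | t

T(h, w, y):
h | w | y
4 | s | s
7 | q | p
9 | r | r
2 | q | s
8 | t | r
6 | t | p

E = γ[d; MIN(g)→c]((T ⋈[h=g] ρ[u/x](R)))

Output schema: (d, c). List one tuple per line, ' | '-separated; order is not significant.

Row counts bottom-up:
  T → 6
  R → 5
  ρ[u/x](R) → 5
  (T ⋈[h=g] ρ[u/x](R)) → 2
  γ[d; MIN(g)→c]((T ⋈[h=g] ρ[u/x](R))) → 2

== RESULT ==
d | c
3 | 9
5 | 7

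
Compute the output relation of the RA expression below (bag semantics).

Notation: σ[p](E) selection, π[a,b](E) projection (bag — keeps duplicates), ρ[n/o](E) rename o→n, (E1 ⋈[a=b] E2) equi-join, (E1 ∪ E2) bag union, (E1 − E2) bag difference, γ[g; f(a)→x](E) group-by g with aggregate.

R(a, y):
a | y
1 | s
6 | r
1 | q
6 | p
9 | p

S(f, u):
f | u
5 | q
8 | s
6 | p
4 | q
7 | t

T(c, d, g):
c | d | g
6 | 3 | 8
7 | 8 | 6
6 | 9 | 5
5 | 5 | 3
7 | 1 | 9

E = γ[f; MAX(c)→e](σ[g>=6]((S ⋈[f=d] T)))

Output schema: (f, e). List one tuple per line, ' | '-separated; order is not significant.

Row counts bottom-up:
  S → 5
  T → 5
  (S ⋈[f=d] T) → 2
  σ[g>=6]((S ⋈[f=d] T)) → 1
  γ[f; MAX(c)→e](σ[g>=6]((S ⋈[f=d] T))) → 1

== RESULT ==
f | e
8 | 7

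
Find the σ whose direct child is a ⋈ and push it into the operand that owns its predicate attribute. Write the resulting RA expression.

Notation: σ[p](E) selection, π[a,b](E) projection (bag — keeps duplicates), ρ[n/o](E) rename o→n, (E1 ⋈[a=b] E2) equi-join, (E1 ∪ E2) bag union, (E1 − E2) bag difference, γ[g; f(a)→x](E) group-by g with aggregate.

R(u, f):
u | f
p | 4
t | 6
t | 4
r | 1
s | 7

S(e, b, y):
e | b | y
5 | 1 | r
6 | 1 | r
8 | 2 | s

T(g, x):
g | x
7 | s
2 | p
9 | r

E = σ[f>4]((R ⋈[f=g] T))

σ filters on f, owned by the left side.
E' = (σ[f>4](R) ⋈[f=g] T)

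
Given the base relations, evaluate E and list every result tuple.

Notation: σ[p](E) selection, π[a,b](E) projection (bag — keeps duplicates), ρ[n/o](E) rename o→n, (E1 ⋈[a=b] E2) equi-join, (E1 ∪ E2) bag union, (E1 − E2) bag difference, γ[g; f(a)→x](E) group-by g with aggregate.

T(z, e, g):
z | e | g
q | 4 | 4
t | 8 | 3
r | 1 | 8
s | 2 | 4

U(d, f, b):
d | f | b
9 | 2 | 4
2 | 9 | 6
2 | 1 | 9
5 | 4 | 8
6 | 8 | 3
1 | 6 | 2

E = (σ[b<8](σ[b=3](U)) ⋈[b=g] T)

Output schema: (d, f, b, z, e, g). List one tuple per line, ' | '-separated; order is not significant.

Per-node cardinality:
  U → 6
  σ[b=3](U) → 1
  σ[b<8](σ[b=3](U)) → 1
  T → 4
  (σ[b<8](σ[b=3](U)) ⋈[b=g] T) → 1

== RESULT ==
d | f | b | z | e | g
6 | 8 | 3 | t | 8 | 3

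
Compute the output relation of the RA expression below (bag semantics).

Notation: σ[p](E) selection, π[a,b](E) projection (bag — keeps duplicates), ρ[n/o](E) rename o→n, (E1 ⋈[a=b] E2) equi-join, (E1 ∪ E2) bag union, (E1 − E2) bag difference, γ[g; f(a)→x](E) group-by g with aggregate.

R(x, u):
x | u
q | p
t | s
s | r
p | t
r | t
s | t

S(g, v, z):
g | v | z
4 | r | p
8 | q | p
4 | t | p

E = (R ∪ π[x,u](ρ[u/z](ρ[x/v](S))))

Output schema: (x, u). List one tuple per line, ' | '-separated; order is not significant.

Per-node cardinality:
  R → 6
  S → 3
  ρ[x/v](S) → 3
  ρ[u/z](ρ[x/v](S)) → 3
  π[x,u](ρ[u/z](ρ[x/v](S))) → 3
  (R ∪ π[x,u](ρ[u/z](ρ[x/v](S)))) → 9

== RESULT ==
x | u
p | t
q | p
q | p
r | p
r | t
s | r
s | t
t | p
t | s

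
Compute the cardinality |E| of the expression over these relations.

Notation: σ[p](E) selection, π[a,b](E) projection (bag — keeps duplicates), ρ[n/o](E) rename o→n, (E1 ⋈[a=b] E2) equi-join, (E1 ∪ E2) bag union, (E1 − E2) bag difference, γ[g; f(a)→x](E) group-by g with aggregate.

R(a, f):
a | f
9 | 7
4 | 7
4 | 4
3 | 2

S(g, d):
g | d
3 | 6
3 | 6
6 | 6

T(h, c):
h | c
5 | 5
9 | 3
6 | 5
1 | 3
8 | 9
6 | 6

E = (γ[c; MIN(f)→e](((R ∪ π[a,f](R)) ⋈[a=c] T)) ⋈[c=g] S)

Subexpression sizes:
  R → 4
  R → 4
  π[a,f](R) → 4
  (R ∪ π[a,f](R)) → 8
  T → 6
  ((R ∪ π[a,f](R)) ⋈[a=c] T) → 6
  γ[c; MIN(f)→e](((R ∪ π[a,f](R)) ⋈[a=c] T)) → 2
  S → 3
  (γ[c; MIN(f)→e](((R ∪ π[a,f](R)) ⋈[a=c] T)) ⋈[c=g] S) → 2

|E| = 2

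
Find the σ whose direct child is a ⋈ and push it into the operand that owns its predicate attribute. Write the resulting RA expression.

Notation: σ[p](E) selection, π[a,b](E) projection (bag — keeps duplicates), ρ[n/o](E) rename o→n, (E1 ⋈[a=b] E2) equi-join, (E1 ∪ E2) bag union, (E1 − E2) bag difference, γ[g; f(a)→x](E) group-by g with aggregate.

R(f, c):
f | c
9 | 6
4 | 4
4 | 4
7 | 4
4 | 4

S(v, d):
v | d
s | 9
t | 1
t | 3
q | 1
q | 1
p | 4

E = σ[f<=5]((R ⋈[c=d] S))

σ filters on f, owned by the left side.
E' = (σ[f<=5](R) ⋈[c=d] S)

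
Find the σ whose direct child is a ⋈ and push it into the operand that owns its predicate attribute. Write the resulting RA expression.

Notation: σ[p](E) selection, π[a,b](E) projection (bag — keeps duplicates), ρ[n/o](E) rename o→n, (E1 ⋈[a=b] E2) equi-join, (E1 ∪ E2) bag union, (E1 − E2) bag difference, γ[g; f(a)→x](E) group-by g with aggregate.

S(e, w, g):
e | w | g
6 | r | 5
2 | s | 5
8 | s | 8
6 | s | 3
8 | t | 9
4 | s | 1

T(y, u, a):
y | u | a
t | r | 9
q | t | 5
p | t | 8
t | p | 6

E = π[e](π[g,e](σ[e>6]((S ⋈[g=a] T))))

σ filters on e, owned by the left side.
E' = π[e](π[g,e]((σ[e>6](S) ⋈[g=a] T)))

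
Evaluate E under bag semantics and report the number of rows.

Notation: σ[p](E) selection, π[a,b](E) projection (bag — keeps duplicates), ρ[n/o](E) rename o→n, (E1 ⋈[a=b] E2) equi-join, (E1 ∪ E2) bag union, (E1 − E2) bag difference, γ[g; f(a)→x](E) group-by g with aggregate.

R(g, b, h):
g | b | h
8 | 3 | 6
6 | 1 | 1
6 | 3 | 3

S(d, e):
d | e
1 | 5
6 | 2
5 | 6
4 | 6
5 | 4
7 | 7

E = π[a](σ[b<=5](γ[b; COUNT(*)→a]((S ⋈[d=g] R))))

Subexpression sizes:
  S → 6
  R → 3
  (S ⋈[d=g] R) → 2
  γ[b; COUNT(*)→a]((S ⋈[d=g] R)) → 2
  σ[b<=5](γ[b; COUNT(*)→a]((S ⋈[d=g] R))) → 2
  π[a](σ[b<=5](γ[b; COUNT(*)→a]((S ⋈[d=g] R)))) → 2

|E| = 2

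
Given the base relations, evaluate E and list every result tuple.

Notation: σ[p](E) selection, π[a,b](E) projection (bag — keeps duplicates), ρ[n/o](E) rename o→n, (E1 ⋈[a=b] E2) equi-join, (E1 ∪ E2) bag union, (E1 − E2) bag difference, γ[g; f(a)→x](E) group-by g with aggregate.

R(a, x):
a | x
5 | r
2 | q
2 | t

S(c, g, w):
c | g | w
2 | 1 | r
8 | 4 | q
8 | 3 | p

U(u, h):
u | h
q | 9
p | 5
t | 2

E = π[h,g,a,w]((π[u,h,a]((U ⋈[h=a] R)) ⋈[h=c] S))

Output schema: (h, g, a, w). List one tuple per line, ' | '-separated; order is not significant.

Stepwise |·|:
  U → 3
  R → 3
  (U ⋈[h=a] R) → 3
  π[u,h,a]((U ⋈[h=a] R)) → 3
  S → 3
  (π[u,h,a]((U ⋈[h=a] R)) ⋈[h=c] S) → 2
  π[h,g,a,w]((π[u,h,a]((U ⋈[h=a] R)) ⋈[h=c] S)) → 2

== RESULT ==
h | g | a | w
2 | 1 | 2 | r
2 | 1 | 2 | r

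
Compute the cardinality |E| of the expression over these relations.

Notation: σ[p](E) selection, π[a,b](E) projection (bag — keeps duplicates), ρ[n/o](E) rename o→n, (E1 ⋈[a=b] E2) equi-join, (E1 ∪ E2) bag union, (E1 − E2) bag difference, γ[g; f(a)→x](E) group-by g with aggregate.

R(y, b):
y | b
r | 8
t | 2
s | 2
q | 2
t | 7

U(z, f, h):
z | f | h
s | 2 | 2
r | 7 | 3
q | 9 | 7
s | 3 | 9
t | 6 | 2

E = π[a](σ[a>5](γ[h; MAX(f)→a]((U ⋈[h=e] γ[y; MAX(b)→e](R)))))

Per-node cardinality:
  U → 5
  R → 5
  γ[y; MAX(b)→e](R) → 4
  (U ⋈[h=e] γ[y; MAX(b)→e](R)) → 5
  γ[h; MAX(f)→a]((U ⋈[h=e] γ[y; MAX(b)→e](R))) → 2
  σ[a>5](γ[h; MAX(f)→a]((U ⋈[h=e] γ[y; MAX(b)→e](R)))) → 2
  π[a](σ[a>5](γ[h; MAX(f)→a]((U ⋈[h=e] γ[y; MAX(b)→e](R))))) → 2

|E| = 2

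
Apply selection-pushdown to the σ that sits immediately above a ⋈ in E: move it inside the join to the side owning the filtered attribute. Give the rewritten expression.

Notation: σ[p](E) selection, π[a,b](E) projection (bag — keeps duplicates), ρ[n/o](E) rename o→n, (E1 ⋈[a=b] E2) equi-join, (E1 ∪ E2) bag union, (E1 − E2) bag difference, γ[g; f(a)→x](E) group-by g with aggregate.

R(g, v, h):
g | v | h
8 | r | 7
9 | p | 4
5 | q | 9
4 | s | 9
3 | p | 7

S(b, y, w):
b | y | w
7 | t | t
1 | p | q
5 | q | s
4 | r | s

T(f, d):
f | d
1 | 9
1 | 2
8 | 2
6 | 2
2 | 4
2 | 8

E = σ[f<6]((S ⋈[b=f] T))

σ filters on f, owned by the right side.
E' = (S ⋈[b=f] σ[f<6](T))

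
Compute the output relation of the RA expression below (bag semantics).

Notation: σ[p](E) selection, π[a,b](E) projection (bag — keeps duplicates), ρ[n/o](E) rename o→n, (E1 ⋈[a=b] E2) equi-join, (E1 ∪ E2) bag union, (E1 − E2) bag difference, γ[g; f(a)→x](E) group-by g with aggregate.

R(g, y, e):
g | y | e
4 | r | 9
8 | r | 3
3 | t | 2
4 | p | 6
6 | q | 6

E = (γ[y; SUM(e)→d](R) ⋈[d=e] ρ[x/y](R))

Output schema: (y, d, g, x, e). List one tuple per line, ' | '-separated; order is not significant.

Row counts bottom-up:
  R → 5
  γ[y; SUM(e)→d](R) → 4
  R → 5
  ρ[x/y](R) → 5
  (γ[y; SUM(e)→d](R) ⋈[d=e] ρ[x/y](R)) → 5

== RESULT ==
y | d | g | x | e
p | 6 | 4 | p | 6
p | 6 | 6 | q | 6
q | 6 | 4 | p | 6
q | 6 | 6 | q | 6
t | 2 | 3 | t | 2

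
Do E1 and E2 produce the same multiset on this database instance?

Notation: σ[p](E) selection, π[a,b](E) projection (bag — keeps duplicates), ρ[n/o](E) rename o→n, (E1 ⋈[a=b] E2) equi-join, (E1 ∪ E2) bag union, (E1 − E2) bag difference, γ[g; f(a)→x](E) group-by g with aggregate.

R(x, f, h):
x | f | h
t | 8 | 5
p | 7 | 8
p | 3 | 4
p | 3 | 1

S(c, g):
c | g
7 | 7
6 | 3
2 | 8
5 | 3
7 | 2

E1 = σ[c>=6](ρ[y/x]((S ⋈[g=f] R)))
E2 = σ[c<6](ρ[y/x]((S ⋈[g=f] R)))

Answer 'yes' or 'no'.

E1 per-node cardinality:
  S → 5
  R → 4
  (S ⋈[g=f] R) → 6
  ρ[y/x]((S ⋈[g=f] R)) → 6
  σ[c>=6](ρ[y/x]((S ⋈[g=f] R))) → 3
E2 per-node cardinality:
  S → 5
  R → 4
  (S ⋈[g=f] R) → 6
  ρ[y/x]((S ⋈[g=f] R)) → 6
  σ[c<6](ρ[y/x]((S ⋈[g=f] R))) → 3

E1 result:
c | g | y | f | h
6 | 3 | p | 3 | 1
6 | 3 | p | 3 | 4
7 | 7 | p | 7 | 8
E2 result:
c | g | y | f | h
2 | 8 | t | 8 | 5
5 | 3 | p | 3 | 1
5 | 3 | p | 3 | 4
Witness: (5, 3, 'p', 3, 4) appears 0× in E1 but 1× in E2.

no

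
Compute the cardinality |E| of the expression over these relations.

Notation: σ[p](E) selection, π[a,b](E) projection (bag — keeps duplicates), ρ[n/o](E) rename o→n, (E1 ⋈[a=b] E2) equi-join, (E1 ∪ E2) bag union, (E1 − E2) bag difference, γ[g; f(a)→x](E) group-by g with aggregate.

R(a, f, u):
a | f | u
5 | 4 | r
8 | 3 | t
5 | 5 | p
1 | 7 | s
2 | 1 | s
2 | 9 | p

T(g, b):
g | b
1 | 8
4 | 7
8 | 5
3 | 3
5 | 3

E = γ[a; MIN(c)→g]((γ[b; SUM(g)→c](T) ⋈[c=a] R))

Per-node cardinality:
  T → 5
  γ[b; SUM(g)→c](T) → 4
  R → 6
  (γ[b; SUM(g)→c](T) ⋈[c=a] R) → 3
  γ[a; MIN(c)→g]((γ[b; SUM(g)→c](T) ⋈[c=a] R)) → 2

|E| = 2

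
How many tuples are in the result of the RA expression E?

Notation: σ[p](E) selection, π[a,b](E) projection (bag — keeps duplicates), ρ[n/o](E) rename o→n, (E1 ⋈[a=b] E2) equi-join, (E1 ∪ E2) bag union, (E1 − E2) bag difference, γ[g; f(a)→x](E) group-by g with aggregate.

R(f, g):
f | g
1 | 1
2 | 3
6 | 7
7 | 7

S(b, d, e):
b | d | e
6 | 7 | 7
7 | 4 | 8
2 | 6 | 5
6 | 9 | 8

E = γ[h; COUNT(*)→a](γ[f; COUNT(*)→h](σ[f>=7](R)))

Row counts bottom-up:
  R → 4
  σ[f>=7](R) → 1
  γ[f; COUNT(*)→h](σ[f>=7](R)) → 1
  γ[h; COUNT(*)→a](γ[f; COUNT(*)→h](σ[f>=7](R))) → 1

|E| = 1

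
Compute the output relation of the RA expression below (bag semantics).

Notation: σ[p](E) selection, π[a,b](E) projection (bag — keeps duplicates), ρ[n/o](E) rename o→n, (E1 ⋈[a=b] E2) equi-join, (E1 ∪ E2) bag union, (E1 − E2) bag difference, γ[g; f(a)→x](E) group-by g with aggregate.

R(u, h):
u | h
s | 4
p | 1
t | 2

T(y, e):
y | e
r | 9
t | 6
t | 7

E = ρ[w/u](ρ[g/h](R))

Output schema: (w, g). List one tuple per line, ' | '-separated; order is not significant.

Per-node cardinality:
  R → 3
  ρ[g/h](R) → 3
  ρ[w/u](ρ[g/h](R)) → 3

== RESULT ==
w | g
p | 1
s | 4
t | 2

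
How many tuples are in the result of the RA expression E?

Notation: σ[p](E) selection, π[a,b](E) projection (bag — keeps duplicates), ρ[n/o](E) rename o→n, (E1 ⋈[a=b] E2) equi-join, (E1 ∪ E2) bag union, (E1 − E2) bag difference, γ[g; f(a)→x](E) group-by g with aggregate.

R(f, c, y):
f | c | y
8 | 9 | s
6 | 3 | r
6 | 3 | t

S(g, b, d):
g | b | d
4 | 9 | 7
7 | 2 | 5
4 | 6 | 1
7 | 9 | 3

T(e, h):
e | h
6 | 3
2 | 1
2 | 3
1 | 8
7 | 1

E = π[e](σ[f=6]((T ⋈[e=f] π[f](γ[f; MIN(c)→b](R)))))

Subexpression sizes:
  T → 5
  R → 3
  γ[f; MIN(c)→b](R) → 2
  π[f](γ[f; MIN(c)→b](R)) → 2
  (T ⋈[e=f] π[f](γ[f; MIN(c)→b](R))) → 1
  σ[f=6]((T ⋈[e=f] π[f](γ[f; MIN(c)→b](R)))) → 1
  π[e](σ[f=6]((T ⋈[e=f] π[f](γ[f; MIN(c)→b](R))))) → 1

|E| = 1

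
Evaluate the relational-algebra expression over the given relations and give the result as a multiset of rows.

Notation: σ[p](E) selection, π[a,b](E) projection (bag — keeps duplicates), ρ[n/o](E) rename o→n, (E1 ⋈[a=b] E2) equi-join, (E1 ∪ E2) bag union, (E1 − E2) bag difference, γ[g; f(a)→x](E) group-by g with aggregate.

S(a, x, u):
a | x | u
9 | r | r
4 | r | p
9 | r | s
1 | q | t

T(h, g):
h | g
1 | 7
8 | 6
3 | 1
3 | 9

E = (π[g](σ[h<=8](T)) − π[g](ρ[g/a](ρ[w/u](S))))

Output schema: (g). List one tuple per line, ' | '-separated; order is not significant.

Row counts bottom-up:
  T → 4
  σ[h<=8](T) → 4
  π[g](σ[h<=8](T)) → 4
  S → 4
  ρ[w/u](S) → 4
  ρ[g/a](ρ[w/u](S)) → 4
  π[g](ρ[g/a](ρ[w/u](S))) → 4
  (π[g](σ[h<=8](T)) − π[g](ρ[g/a](ρ[w/u](S)))) → 2

== RESULT ==
g
6
7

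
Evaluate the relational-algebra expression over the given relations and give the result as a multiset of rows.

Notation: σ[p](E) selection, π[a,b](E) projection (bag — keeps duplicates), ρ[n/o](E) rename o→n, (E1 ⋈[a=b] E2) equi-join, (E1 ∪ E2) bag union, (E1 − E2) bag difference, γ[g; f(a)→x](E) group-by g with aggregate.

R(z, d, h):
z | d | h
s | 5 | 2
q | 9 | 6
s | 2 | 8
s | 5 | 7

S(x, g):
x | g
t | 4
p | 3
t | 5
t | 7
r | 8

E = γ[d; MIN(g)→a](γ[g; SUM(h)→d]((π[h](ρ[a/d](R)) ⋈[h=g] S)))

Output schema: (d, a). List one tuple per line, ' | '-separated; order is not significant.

Per-node cardinality:
  R → 4
  ρ[a/d](R) → 4
  π[h](ρ[a/d](R)) → 4
  S → 5
  (π[h](ρ[a/d](R)) ⋈[h=g] S) → 2
  γ[g; SUM(h)→d]((π[h](ρ[a/d](R)) ⋈[h=g] S)) → 2
  γ[d; MIN(g)→a](γ[g; SUM(h)→d]((π[h](ρ[a/d](R)) ⋈[h=g] S))) → 2

== RESULT ==
d | a
7 | 7
8 | 8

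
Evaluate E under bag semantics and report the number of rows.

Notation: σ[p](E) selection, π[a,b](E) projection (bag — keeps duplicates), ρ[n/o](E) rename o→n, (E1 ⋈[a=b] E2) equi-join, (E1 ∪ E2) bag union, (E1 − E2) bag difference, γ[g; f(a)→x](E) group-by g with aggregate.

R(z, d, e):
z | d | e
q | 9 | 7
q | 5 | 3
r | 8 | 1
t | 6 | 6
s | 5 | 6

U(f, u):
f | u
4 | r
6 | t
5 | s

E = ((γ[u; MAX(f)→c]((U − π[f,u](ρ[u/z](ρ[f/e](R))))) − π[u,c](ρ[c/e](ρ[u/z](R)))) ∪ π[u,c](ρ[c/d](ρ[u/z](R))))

Row counts bottom-up:
  U → 3
  R → 5
  ρ[f/e](R) → 5
  ρ[u/z](ρ[f/e](R)) → 5
  π[f,u](ρ[u/z](ρ[f/e](R))) → 5
  (U − π[f,u](ρ[u/z](ρ[f/e](R)))) → 2
  γ[u; MAX(f)→c]((U − π[f,u](ρ[u/z](ρ[f/e](R))))) → 2
  R → 5
  ρ[u/z](R) → 5
  ρ[c/e](ρ[u/z](R)) → 5
  π[u,c](ρ[c/e](ρ[u/z](R))) → 5
  (γ[u; MAX(f)→c]((U − π[f,u](ρ[u/z](ρ[f/e](R))))) − π[u,c](ρ[c/e](ρ[u/z](R)))) → 2
  R → 5
  ρ[u/z](R) → 5
  ρ[c/d](ρ[u/z](R)) → 5
  π[u,c](ρ[c/d](ρ[u/z](R))) → 5
  ((γ[u; MAX(f)→c]((U − π[f,u](ρ[u/z](ρ[f/e](R))))) − π[u,c](ρ[c/e](ρ[u/z](R)))) ∪ π[u,c](ρ[c/d](ρ[u/z](R)))) → 7

|E| = 7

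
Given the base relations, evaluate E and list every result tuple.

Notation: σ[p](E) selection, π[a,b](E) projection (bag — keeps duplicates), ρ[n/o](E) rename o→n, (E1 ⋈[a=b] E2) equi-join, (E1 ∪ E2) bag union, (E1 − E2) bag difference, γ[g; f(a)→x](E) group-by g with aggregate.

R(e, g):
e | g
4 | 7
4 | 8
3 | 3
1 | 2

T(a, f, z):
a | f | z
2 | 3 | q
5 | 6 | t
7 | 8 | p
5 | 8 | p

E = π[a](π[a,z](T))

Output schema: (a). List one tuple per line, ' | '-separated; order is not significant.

Stepwise |·|:
  T → 4
  π[a,z](T) → 4
  π[a](π[a,z](T)) → 4

== RESULT ==
a
2
5
5
7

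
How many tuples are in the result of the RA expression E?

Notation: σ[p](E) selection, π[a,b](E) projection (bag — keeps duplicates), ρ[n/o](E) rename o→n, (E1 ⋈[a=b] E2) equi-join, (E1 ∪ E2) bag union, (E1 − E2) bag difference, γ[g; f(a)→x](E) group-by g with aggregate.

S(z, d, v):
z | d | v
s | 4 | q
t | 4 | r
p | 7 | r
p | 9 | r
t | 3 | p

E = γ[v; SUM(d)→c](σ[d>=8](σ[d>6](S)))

Subexpression sizes:
  S → 5
  σ[d>6](S) → 2
  σ[d>=8](σ[d>6](S)) → 1
  γ[v; SUM(d)→c](σ[d>=8](σ[d>6](S))) → 1

|E| = 1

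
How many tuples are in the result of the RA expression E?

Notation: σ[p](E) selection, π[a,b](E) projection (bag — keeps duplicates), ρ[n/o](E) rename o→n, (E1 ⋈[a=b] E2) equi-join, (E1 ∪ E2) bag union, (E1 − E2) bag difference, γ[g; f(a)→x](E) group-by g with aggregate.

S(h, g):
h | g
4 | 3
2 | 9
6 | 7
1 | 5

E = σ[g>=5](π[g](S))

Row counts bottom-up:
  S → 4
  π[g](S) → 4
  σ[g>=5](π[g](S)) → 3

|E| = 3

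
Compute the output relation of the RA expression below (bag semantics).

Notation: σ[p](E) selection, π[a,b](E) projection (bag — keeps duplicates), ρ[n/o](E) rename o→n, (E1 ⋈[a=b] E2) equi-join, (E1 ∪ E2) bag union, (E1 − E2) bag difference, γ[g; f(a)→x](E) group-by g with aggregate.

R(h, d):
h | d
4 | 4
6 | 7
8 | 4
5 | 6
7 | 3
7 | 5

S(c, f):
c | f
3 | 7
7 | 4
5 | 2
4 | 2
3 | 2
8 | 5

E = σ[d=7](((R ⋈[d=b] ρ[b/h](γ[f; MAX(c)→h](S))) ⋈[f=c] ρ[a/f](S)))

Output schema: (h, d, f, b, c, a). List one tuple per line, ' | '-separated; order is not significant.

Per-node cardinality:
  R → 6
  S → 6
  γ[f; MAX(c)→h](S) → 4
  ρ[b/h](γ[f; MAX(c)→h](S)) → 4
  (R ⋈[d=b] ρ[b/h](γ[f; MAX(c)→h](S))) → 3
  S → 6
  ρ[a/f](S) → 6
  ((R ⋈[d=b] ρ[b/h](γ[f; MAX(c)→h](S))) ⋈[f=c] ρ[a/f](S)) → 2
  σ[d=7](((R ⋈[d=b] ρ[b/h](γ[f; MAX(c)→h](S))) ⋈[f=c] ρ[a/f](S))) → 1

== RESULT ==
h | d | f | b | c | a
6 | 7 | 4 | 7 | 4 | 2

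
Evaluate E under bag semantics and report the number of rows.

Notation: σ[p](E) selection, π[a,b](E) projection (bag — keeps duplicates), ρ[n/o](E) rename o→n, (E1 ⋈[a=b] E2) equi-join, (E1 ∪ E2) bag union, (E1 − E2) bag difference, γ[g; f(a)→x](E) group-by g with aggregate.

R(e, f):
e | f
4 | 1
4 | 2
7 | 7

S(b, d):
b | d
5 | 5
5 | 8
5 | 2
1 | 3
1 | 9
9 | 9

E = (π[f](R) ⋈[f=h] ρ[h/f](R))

Row counts bottom-up:
  R → 3
  π[f](R) → 3
  R → 3
  ρ[h/f](R) → 3
  (π[f](R) ⋈[f=h] ρ[h/f](R)) → 3

|E| = 3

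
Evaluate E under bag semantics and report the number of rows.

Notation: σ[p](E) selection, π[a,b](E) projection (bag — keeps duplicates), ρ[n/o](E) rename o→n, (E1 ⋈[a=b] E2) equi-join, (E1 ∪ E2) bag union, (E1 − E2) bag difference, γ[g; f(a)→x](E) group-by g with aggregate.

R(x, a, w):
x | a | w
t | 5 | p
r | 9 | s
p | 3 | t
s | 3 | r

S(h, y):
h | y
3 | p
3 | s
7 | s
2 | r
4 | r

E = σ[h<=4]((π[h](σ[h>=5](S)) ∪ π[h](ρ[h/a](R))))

Stepwise |·|:
  S → 5
  σ[h>=5](S) → 1
  π[h](σ[h>=5](S)) → 1
  R → 4
  ρ[h/a](R) → 4
  π[h](ρ[h/a](R)) → 4
  (π[h](σ[h>=5](S)) ∪ π[h](ρ[h/a](R))) → 5
  σ[h<=4]((π[h](σ[h>=5](S)) ∪ π[h](ρ[h/a](R)))) → 2

|E| = 2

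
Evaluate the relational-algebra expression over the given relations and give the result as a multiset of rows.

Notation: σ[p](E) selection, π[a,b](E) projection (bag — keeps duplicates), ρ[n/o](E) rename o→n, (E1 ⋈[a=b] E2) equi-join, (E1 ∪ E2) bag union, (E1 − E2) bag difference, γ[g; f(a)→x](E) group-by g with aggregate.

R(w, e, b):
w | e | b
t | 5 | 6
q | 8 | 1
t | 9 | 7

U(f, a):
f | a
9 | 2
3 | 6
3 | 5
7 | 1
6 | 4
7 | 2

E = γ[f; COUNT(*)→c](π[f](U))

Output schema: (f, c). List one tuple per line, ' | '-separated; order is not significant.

Per-node cardinality:
  U → 6
  π[f](U) → 6
  γ[f; COUNT(*)→c](π[f](U)) → 4

== RESULT ==
f | c
3 | 2
6 | 1
7 | 2
9 | 1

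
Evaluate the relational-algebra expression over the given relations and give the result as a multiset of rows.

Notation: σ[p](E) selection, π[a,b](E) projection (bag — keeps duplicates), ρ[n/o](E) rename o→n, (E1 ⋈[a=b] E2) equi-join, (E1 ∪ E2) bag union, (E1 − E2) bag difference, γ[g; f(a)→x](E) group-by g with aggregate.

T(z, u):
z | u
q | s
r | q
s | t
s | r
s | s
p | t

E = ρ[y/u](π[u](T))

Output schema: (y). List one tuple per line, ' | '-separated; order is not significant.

Stepwise |·|:
  T → 6
  π[u](T) → 6
  ρ[y/u](π[u](T)) → 6

== RESULT ==
y
q
r
s
s
t
t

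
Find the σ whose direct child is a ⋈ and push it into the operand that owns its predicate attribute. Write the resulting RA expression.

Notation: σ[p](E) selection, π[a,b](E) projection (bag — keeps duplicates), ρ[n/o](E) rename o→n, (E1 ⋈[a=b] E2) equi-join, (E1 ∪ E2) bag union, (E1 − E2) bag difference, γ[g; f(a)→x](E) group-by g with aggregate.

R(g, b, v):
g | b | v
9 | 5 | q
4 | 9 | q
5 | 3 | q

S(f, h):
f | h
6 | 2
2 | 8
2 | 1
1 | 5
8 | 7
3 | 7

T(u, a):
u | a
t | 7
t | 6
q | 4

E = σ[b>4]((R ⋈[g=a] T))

σ filters on b, owned by the left side.
E' = (σ[b>4](R) ⋈[g=a] T)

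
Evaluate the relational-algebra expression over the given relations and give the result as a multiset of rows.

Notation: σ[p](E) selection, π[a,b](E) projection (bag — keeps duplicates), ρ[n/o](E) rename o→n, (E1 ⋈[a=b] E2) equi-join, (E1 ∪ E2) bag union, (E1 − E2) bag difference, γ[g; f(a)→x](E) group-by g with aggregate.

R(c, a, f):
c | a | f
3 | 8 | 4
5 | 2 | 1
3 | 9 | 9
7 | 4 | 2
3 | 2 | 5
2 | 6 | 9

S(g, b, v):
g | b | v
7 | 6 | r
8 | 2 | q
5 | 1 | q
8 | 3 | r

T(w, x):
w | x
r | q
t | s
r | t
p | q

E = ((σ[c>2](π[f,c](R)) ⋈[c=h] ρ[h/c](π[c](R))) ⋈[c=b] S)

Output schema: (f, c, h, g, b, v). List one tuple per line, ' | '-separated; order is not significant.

Stepwise |·|:
  R → 6
  π[f,c](R) → 6
  σ[c>2](π[f,c](R)) → 5
  R → 6
  π[c](R) → 6
  ρ[h/c](π[c](R)) → 6
  (σ[c>2](π[f,c](R)) ⋈[c=h] ρ[h/c](π[c](R))) → 11
  S → 4
  ((σ[c>2](π[f,c](R)) ⋈[c=h] ρ[h/c](π[c](R))) ⋈[c=b] S) → 9

== RESULT ==
f | c | h | g | b | v
4 | 3 | 3 | 8 | 3 | r
4 | 3 | 3 | 8 | 3 | r
4 | 3 | 3 | 8 | 3 | r
5 | 3 | 3 | 8 | 3 | r
5 | 3 | 3 | 8 | 3 | r
5 | 3 | 3 | 8 | 3 | r
9 | 3 | 3 | 8 | 3 | r
9 | 3 | 3 | 8 | 3 | r
9 | 3 | 3 | 8 | 3 | r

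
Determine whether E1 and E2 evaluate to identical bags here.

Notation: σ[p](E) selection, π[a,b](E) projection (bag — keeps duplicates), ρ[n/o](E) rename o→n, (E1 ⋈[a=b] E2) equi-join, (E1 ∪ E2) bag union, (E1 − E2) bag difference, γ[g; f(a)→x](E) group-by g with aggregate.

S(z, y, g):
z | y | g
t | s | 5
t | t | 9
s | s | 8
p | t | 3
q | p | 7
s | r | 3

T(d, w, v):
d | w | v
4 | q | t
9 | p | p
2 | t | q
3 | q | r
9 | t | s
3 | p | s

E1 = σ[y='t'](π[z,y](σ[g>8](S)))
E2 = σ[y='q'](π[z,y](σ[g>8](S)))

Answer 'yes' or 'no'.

E1 subexpression sizes:
  S → 6
  σ[g>8](S) → 1
  π[z,y](σ[g>8](S)) → 1
  σ[y='t'](π[z,y](σ[g>8](S))) → 1
E2 subexpression sizes:
  S → 6
  σ[g>8](S) → 1
  π[z,y](σ[g>8](S)) → 1
  σ[y='q'](π[z,y](σ[g>8](S))) → 0

E1 result:
z | y
t | t
E2 result:
z | y
(0 rows)
Witness: ('t', 't') appears 1× in E1 but 0× in E2.

no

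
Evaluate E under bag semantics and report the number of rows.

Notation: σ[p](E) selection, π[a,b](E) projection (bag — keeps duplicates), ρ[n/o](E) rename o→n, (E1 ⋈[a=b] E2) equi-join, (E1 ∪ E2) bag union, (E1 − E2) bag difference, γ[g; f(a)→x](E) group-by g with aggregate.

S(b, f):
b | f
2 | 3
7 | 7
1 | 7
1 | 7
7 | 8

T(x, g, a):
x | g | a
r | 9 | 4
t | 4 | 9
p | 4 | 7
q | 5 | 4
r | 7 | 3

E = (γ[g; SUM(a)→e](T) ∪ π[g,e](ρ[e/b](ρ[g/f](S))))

Subexpression sizes:
  T → 5
  γ[g; SUM(a)→e](T) → 4
  S → 5
  ρ[g/f](S) → 5
  ρ[e/b](ρ[g/f](S)) → 5
  π[g,e](ρ[e/b](ρ[g/f](S))) → 5
  (γ[g; SUM(a)→e](T) ∪ π[g,e](ρ[e/b](ρ[g/f](S)))) → 9

|E| = 9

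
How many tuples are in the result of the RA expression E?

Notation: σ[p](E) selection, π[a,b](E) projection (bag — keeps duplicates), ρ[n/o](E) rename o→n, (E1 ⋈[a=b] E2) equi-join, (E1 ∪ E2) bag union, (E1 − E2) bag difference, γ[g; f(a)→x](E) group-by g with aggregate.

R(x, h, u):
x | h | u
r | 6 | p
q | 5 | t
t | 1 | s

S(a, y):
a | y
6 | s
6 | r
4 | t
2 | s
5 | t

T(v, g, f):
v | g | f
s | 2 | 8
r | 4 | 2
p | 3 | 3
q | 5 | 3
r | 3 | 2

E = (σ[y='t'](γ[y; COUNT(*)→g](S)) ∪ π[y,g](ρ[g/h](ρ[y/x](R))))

Stepwise |·|:
  S → 5
  γ[y; COUNT(*)→g](S) → 3
  σ[y='t'](γ[y; COUNT(*)→g](S)) → 1
  R → 3
  ρ[y/x](R) → 3
  ρ[g/h](ρ[y/x](R)) → 3
  π[y,g](ρ[g/h](ρ[y/x](R))) → 3
  (σ[y='t'](γ[y; COUNT(*)→g](S)) ∪ π[y,g](ρ[g/h](ρ[y/x](R)))) → 4

|E| = 4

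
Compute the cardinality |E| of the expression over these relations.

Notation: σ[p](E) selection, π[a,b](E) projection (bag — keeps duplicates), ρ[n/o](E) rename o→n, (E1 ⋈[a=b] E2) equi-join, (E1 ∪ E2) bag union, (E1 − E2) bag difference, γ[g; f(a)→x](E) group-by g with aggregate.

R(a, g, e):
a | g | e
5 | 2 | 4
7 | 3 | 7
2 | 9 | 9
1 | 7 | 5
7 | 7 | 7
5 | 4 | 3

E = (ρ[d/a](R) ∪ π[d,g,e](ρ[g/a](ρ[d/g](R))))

Row counts bottom-up:
  R → 6
  ρ[d/a](R) → 6
  R → 6
  ρ[d/g](R) → 6
  ρ[g/a](ρ[d/g](R)) → 6
  π[d,g,e](ρ[g/a](ρ[d/g](R))) → 6
  (ρ[d/a](R) ∪ π[d,g,e](ρ[g/a](ρ[d/g](R)))) → 12

|E| = 12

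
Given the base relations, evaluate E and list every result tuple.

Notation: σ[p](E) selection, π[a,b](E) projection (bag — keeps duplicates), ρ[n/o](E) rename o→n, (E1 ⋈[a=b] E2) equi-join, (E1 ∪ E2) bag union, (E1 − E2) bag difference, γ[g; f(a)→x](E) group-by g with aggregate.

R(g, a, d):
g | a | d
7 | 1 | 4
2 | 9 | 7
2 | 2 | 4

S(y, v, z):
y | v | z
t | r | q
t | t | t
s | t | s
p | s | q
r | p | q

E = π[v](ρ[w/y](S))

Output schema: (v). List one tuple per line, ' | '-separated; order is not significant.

Subexpression sizes:
  S → 5
  ρ[w/y](S) → 5
  π[v](ρ[w/y](S)) → 5

== RESULT ==
v
p
r
s
t
t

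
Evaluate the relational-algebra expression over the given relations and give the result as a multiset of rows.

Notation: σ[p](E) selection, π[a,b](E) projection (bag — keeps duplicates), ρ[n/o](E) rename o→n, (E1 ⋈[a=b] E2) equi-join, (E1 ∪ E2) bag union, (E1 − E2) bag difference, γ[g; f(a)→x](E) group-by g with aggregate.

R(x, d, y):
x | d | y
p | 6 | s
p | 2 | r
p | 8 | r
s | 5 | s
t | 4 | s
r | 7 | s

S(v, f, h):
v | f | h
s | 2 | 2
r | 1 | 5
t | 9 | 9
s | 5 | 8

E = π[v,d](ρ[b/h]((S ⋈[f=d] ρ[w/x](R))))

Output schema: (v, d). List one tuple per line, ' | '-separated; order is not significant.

Per-node cardinality:
  S → 4
  R → 6
  ρ[w/x](R) → 6
  (S ⋈[f=d] ρ[w/x](R)) → 2
  ρ[b/h]((S ⋈[f=d] ρ[w/x](R))) → 2
  π[v,d](ρ[b/h]((S ⋈[f=d] ρ[w/x](R)))) → 2

== RESULT ==
v | d
s | 2
s | 5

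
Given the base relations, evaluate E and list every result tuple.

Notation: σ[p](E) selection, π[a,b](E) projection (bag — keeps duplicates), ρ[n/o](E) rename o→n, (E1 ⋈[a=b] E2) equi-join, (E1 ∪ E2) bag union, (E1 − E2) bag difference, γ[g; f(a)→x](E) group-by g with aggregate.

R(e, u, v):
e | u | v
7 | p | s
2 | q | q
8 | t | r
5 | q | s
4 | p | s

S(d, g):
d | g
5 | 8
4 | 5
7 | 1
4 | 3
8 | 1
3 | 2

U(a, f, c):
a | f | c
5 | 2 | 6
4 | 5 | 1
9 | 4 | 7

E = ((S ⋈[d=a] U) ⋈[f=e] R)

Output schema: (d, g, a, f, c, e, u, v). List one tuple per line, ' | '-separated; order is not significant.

Per-node cardinality:
  S → 6
  U → 3
  (S ⋈[d=a] U) → 3
  R → 5
  ((S ⋈[d=a] U) ⋈[f=e] R) → 3

== RESULT ==
d | g | a | f | c | e | u | v
4 | 3 | 4 | 5 | 1 | 5 | q | s
4 | 5 | 4 | 5 | 1 | 5 | q | s
5 | 8 | 5 | 2 | 6 | 2 | q | q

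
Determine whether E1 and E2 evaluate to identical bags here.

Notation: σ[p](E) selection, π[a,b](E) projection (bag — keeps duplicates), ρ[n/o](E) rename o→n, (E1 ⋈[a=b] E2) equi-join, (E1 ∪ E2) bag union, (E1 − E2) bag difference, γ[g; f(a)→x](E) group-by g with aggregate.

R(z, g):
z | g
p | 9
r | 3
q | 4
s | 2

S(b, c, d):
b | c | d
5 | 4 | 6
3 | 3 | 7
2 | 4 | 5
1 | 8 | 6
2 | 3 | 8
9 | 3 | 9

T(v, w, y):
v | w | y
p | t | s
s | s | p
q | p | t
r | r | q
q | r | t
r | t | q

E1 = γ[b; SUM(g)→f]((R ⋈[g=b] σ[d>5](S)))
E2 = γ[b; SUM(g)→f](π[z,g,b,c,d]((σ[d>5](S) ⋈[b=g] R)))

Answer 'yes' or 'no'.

E1 subexpression sizes:
  R → 4
  S → 6
  σ[d>5](S) → 5
  (R ⋈[g=b] σ[d>5](S)) → 3
  γ[b; SUM(g)→f]((R ⋈[g=b] σ[d>5](S))) → 3
E2 subexpression sizes:
  S → 6
  σ[d>5](S) → 5
  R → 4
  (σ[d>5](S) ⋈[b=g] R) → 3
  π[z,g,b,c,d]((σ[d>5](S) ⋈[b=g] R)) → 3
  γ[b; SUM(g)→f](π[z,g,b,c,d]((σ[d>5](S) ⋈[b=g] R))) → 3

E1 and E2 produce the same multiset:
b | f
2 | 2
3 | 3
9 | 9

yes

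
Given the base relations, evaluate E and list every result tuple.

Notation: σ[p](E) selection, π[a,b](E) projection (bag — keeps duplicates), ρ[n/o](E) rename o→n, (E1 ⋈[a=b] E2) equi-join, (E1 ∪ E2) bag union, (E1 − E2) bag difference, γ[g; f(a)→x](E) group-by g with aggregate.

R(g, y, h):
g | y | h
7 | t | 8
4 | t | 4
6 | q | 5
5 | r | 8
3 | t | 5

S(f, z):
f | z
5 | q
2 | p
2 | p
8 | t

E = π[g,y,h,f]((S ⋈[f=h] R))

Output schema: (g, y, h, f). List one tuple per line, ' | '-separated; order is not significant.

Per-node cardinality:
  S → 4
  R → 5
  (S ⋈[f=h] R) → 4
  π[g,y,h,f]((S ⋈[f=h] R)) → 4

== RESULT ==
g | y | h | f
3 | t | 5 | 5
5 | r | 8 | 8
6 | q | 5 | 5
7 | t | 8 | 8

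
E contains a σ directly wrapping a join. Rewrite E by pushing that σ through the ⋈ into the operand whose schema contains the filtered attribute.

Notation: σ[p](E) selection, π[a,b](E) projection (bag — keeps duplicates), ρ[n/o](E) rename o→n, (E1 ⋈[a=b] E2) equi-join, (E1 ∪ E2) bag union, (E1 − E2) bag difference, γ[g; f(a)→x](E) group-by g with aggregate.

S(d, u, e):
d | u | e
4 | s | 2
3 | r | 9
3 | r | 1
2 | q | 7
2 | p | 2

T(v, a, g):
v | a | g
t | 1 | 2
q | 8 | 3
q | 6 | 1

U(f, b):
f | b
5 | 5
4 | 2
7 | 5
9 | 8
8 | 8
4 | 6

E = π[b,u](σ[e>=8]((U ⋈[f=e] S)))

σ filters on e, owned by the right side.
E' = π[b,u]((U ⋈[f=e] σ[e>=8](S)))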